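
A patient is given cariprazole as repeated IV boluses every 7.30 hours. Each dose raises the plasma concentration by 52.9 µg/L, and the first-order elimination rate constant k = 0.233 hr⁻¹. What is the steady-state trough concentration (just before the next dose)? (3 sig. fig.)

Fraction remaining after one interval: e^(−kτ) = e^(−0.2330 × 7.30) = 0.1825
R = 1 / (1 − 0.1825) = 1.223
Css,max = 52.9 × 1.223 = 64.71 µg/L
Css,min = Css,max × e^(−kτ) = 64.71 × 0.1825 ≈ 11.8 µg/L

11.8 µg/L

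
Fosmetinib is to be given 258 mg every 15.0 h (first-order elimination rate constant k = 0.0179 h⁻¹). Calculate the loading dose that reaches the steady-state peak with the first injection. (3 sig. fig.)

1100 mg

Accumulation ratio R = 1 / (1 − e^(−kτ)) = 1 / (1 − e^(−0.01790×15.0)) = 1 / (1 − 0.7645) = 4.247
Loading dose = maintenance dose × R = 258 × 4.247 ≈ 1100 mg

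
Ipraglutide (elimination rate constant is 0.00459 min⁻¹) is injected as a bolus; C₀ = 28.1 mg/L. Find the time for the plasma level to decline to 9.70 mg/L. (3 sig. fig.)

C(t) = C₀ e^(−kt)  ⇒  t = ln(C₀/C) / k
t = ln(28.1/9.70) / 0.004590 = 1.064 / 0.004590 ≈ 232 minutes

232 minutes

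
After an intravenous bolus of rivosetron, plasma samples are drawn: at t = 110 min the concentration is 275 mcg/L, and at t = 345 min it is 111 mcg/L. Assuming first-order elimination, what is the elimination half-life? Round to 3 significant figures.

k = ln(C₁/C₂) / (t₂ − t₁) = ln(275/111) / (345 − 110)
  = 0.9072 / 235.0 = 0.003861 min⁻¹
t½ = ln 2 / k = ln 2 / 0.003861 ≈ 180 minutes

180 minutes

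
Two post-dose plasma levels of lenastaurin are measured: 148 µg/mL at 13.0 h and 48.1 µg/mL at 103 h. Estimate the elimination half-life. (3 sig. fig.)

55.5 hours

k = ln(C₁/C₂) / (t₂ − t₁) = ln(148/48.1) / (103 − 13.0)
  = 1.124 / 90.00 = 0.01249 h⁻¹
t½ = ln 2 / k = ln 2 / 0.01249 ≈ 55.5 hours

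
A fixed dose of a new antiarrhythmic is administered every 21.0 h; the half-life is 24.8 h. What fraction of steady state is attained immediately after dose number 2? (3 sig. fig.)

k = ln 2 / 24.8 = 0.02795 h⁻¹
f_n = 1 − e^(−nkτ) = 1 − e^(−2 × 0.02795 × 21.0) = 1 − e^(−1.174) = 1 − 0.3092 ≈ 0.691

0.691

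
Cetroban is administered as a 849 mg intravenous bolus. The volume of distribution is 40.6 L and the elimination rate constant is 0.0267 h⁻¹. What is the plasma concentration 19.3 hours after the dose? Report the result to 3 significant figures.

C₀ = dose / V = 849 / 40.6 = 20.91 µg/mL
C(t) = C₀ e^(−kt) = 20.91 × e^(−0.02670 × 19.3) = 20.91 × e^(−0.5153) = 20.91 × 0.5973 ≈ 12.5 µg/mL

12.5 µg/mL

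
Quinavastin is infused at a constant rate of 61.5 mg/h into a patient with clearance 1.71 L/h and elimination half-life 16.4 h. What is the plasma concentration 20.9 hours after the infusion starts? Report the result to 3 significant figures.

Css = rate / CL = 61.5 / 1.71 = 35.96 mg/L
k = ln 2 / 16.4 = 0.04227 h⁻¹
C(t) = Css (1 − e^(−kt)) = 35.96 × (1 − e^(−0.8833)) = 35.96 × 0.5866 ≈ 21.1 mg/L

21.1 mg/L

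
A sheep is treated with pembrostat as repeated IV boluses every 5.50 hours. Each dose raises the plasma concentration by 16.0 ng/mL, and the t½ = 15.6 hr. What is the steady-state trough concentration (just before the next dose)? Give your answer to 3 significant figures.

k = ln 2 / 15.6 = 0.04443 hr⁻¹
Fraction remaining after one interval: e^(−kτ) = e^(−0.04443 × 5.50) = 0.7832
R = 1 / (1 − 0.7832) = 4.612
Css,max = 16.0 × 4.612 = 73.80 ng/mL
Css,min = Css,max × e^(−kτ) = 73.80 × 0.7832 ≈ 57.8 ng/mL

57.8 ng/mL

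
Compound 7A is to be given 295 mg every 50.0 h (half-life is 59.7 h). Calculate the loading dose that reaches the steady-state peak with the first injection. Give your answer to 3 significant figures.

k = ln 2 / 59.7 = 0.01161 h⁻¹
Accumulation ratio R = 1 / (1 − e^(−kτ)) = 1 / (1 − e^(−0.01161×50.0)) = 1 / (1 − 0.5596) = 2.271
Loading dose = maintenance dose × R = 295 × 2.271 ≈ 670 mg

670 mg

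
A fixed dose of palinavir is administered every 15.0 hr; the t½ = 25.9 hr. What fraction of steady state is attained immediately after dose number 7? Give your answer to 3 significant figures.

k = ln 2 / 25.9 = 0.02676 hr⁻¹
f_n = 1 − e^(−nkτ) = 1 − e^(−7 × 0.02676 × 15.0) = 1 − e^(−2.810) = 1 − 0.06020 ≈ 0.940

0.940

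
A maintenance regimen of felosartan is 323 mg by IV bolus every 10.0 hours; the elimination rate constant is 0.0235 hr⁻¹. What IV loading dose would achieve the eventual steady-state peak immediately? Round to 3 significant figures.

Accumulation ratio R = 1 / (1 − e^(−kτ)) = 1 / (1 − e^(−0.02350×10.0)) = 1 / (1 − 0.7906) = 4.775
Loading dose = maintenance dose × R = 323 × 4.775 ≈ 1540 mg

1540 mg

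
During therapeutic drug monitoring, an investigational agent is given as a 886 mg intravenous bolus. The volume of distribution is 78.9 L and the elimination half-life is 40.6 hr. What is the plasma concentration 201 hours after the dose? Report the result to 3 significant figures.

0.363 µg/mL

C₀ = dose / V = 886 / 78.9 = 11.23 µg/mL
k = ln 2 / 40.6 = 0.01707 hr⁻¹
C(t) = C₀ e^(−kt) = 11.23 × e^(−0.01707 × 201) = 11.23 × e^(−3.432) = 11.23 × 0.03234 ≈ 0.363 µg/mL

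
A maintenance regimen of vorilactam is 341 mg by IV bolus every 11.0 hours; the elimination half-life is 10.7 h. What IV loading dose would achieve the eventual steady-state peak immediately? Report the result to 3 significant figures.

k = ln 2 / 10.7 = 0.06478 h⁻¹
Accumulation ratio R = 1 / (1 − e^(−kτ)) = 1 / (1 − e^(−0.06478×11.0)) = 1 / (1 − 0.4904) = 1.962
Loading dose = maintenance dose × R = 341 × 1.962 ≈ 669 mg

669 mg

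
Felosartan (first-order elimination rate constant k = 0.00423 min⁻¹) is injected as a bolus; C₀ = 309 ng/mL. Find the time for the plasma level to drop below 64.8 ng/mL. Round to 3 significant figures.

369 minutes

C(t) = C₀ e^(−kt)  ⇒  t = ln(C₀/C) / k
t = ln(309/64.8) / 0.004230 = 1.562 / 0.004230 ≈ 369 minutes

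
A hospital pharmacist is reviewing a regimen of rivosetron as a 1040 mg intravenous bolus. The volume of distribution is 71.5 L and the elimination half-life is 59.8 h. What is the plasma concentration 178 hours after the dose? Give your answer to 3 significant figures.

1.85 mg/L

C₀ = dose / V = 1040 / 71.5 = 14.55 mg/L
k = ln 2 / 59.8 = 0.01159 h⁻¹
C(t) = C₀ e^(−kt) = 14.55 × e^(−0.01159 × 178) = 14.55 × e^(−2.063) = 14.55 × 0.1270 ≈ 1.85 mg/L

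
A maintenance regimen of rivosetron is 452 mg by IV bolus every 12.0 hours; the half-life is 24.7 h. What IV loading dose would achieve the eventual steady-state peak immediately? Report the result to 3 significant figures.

1580 mg

k = ln 2 / 24.7 = 0.02806 h⁻¹
Accumulation ratio R = 1 / (1 − e^(−kτ)) = 1 / (1 − e^(−0.02806×12.0)) = 1 / (1 − 0.7141) = 3.498
Loading dose = maintenance dose × R = 452 × 3.498 ≈ 1580 mg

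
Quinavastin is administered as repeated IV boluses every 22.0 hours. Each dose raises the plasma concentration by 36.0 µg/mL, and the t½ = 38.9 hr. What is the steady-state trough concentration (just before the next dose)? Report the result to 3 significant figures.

k = ln 2 / 38.9 = 0.01782 hr⁻¹
Fraction remaining after one interval: e^(−kτ) = e^(−0.01782 × 22.0) = 0.6757
R = 1 / (1 − 0.6757) = 3.084
Css,max = 36.0 × 3.084 = 111.0 µg/mL
Css,min = Css,max × e^(−kτ) = 111.0 × 0.6757 ≈ 75.0 µg/mL

75.0 µg/mL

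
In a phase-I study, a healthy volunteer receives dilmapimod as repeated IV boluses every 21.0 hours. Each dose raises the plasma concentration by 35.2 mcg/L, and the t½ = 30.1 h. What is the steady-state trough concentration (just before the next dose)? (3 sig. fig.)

56.6 mcg/L

k = ln 2 / 30.1 = 0.02303 h⁻¹
Fraction remaining after one interval: e^(−kτ) = e^(−0.02303 × 21.0) = 0.6166
R = 1 / (1 − 0.6166) = 2.608
Css,max = 35.2 × 2.608 = 91.80 mcg/L
Css,min = Css,max × e^(−kτ) = 91.80 × 0.6166 ≈ 56.6 mcg/L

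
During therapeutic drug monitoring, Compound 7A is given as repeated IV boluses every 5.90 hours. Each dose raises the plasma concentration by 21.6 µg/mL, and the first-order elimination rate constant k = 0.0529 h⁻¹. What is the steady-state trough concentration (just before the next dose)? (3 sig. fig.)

Fraction remaining after one interval: e^(−kτ) = e^(−0.05290 × 5.90) = 0.7319
R = 1 / (1 − 0.7319) = 3.730
Css,max = 21.6 × 3.730 = 80.57 µg/mL
Css,min = Css,max × e^(−kτ) = 80.57 × 0.7319 ≈ 59.0 µg/mL

59.0 µg/mL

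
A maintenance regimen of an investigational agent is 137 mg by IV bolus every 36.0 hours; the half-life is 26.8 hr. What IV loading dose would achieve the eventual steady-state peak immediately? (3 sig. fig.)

226 mg

k = ln 2 / 26.8 = 0.02586 hr⁻¹
Accumulation ratio R = 1 / (1 − e^(−kτ)) = 1 / (1 − e^(−0.02586×36.0)) = 1 / (1 − 0.3941) = 1.650
Loading dose = maintenance dose × R = 137 × 1.650 ≈ 226 mg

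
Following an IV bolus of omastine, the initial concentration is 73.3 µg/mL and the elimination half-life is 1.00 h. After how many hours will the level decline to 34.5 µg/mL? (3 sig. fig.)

1.09 hours

k = ln 2 / 1.00 = 0.6931 h⁻¹
C(t) = C₀ e^(−kt)  ⇒  t = ln(C₀/C) / k
t = ln(73.3/34.5) / 0.6931 = 0.7536 / 0.6931 ≈ 1.09 hours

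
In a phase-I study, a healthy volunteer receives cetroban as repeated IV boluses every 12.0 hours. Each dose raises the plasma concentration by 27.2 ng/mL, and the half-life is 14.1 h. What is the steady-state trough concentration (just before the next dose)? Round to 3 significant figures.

k = ln 2 / 14.1 = 0.04916 h⁻¹
Fraction remaining after one interval: e^(−kτ) = e^(−0.04916 × 12.0) = 0.5544
R = 1 / (1 − 0.5544) = 2.244
Css,max = 27.2 × 2.244 = 61.04 ng/mL
Css,min = Css,max × e^(−kτ) = 61.04 × 0.5544 ≈ 33.8 ng/mL

33.8 ng/mL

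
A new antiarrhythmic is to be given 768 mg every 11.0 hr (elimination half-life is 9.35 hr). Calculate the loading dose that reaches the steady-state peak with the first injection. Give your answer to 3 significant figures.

1380 mg

k = ln 2 / 9.35 = 0.07413 hr⁻¹
Accumulation ratio R = 1 / (1 − e^(−kτ)) = 1 / (1 − e^(−0.07413×11.0)) = 1 / (1 − 0.4424) = 1.794
Loading dose = maintenance dose × R = 768 × 1.794 ≈ 1380 mg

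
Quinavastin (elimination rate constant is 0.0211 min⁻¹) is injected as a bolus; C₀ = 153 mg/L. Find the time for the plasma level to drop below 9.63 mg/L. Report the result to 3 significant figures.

131 minutes

C(t) = C₀ e^(−kt)  ⇒  t = ln(C₀/C) / k
t = ln(153/9.63) / 0.02110 = 2.766 / 0.02110 ≈ 131 minutes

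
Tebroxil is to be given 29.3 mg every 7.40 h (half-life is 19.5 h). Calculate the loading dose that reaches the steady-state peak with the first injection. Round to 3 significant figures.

127 mg

k = ln 2 / 19.5 = 0.03555 h⁻¹
Accumulation ratio R = 1 / (1 − e^(−kτ)) = 1 / (1 − e^(−0.03555×7.40)) = 1 / (1 − 0.7687) = 4.324
Loading dose = maintenance dose × R = 29.3 × 4.324 ≈ 127 mg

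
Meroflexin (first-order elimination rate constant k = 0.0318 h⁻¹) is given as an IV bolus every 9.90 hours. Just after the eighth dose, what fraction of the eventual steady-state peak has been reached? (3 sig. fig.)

f_n = 1 − e^(−nkτ) = 1 − e^(−8 × 0.03180 × 9.90) = 1 − e^(−2.519) = 1 − 0.08058 ≈ 0.919

0.919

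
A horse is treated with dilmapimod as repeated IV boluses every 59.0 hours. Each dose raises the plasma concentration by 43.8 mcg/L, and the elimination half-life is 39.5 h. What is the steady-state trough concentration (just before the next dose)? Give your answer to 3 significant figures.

24.1 mcg/L

k = ln 2 / 39.5 = 0.01755 h⁻¹
Fraction remaining after one interval: e^(−kτ) = e^(−0.01755 × 59.0) = 0.3551
R = 1 / (1 − 0.3551) = 1.551
Css,max = 43.8 × 1.551 = 67.92 mcg/L
Css,min = Css,max × e^(−kτ) = 67.92 × 0.3551 ≈ 24.1 mcg/L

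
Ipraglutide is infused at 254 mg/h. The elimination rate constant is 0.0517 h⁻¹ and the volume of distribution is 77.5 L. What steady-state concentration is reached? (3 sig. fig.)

63.4 mg/L

CL = k · V = 0.0517 × 77.5 = 4.007 L/h
Css = rate / CL = 254 / 4.007 ≈ 63.4 mg/L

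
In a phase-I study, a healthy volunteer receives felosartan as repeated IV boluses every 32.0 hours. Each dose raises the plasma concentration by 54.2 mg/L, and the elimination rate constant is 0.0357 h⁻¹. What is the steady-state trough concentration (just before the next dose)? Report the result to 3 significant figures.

25.4 mg/L

Fraction remaining after one interval: e^(−kτ) = e^(−0.03570 × 32.0) = 0.3191
R = 1 / (1 − 0.3191) = 1.469
Css,max = 54.2 × 1.469 = 79.59 mg/L
Css,min = Css,max × e^(−kτ) = 79.59 × 0.3191 ≈ 25.4 mg/L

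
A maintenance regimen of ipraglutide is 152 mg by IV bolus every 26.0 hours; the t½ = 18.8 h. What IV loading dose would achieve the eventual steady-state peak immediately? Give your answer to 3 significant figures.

247 mg

k = ln 2 / 18.8 = 0.03687 h⁻¹
Accumulation ratio R = 1 / (1 − e^(−kτ)) = 1 / (1 − e^(−0.03687×26.0)) = 1 / (1 − 0.3834) = 1.622
Loading dose = maintenance dose × R = 152 × 1.622 ≈ 247 mg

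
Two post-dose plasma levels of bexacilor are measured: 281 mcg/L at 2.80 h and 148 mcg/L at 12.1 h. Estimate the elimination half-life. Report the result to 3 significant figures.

10.1 hours

k = ln(C₁/C₂) / (t₂ − t₁) = ln(281/148) / (12.1 − 2.80)
  = 0.6411 / 9.300 = 0.06894 h⁻¹
t½ = ln 2 / k = ln 2 / 0.06894 ≈ 10.1 hours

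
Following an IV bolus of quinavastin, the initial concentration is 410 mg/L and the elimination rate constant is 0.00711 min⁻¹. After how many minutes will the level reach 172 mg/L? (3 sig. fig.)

122 minutes

C(t) = C₀ e^(−kt)  ⇒  t = ln(C₀/C) / k
t = ln(410/172) / 0.007110 = 0.8687 / 0.007110 ≈ 122 minutes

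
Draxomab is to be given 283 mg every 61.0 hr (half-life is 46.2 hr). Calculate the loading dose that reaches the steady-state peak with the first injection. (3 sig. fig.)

472 mg

k = ln 2 / 46.2 = 0.01500 hr⁻¹
Accumulation ratio R = 1 / (1 − e^(−kτ)) = 1 / (1 − e^(−0.01500×61.0)) = 1 / (1 − 0.4004) = 1.668
Loading dose = maintenance dose × R = 283 × 1.668 ≈ 472 mg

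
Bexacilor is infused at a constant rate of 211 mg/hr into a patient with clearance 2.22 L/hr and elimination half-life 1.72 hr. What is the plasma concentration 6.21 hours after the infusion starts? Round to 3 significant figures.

87.3 mg/L

Css = rate / CL = 211 / 2.22 = 95.05 mg/L
k = ln 2 / 1.72 = 0.4030 hr⁻¹
C(t) = Css (1 − e^(−kt)) = 95.05 × (1 − e^(−2.503)) = 95.05 × 0.9181 ≈ 87.3 mg/L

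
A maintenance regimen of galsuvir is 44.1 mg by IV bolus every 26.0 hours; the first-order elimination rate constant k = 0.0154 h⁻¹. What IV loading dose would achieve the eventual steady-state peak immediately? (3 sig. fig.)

Accumulation ratio R = 1 / (1 − e^(−kτ)) = 1 / (1 − e^(−0.01540×26.0)) = 1 / (1 − 0.6701) = 3.031
Loading dose = maintenance dose × R = 44.1 × 3.031 ≈ 134 mg

134 mg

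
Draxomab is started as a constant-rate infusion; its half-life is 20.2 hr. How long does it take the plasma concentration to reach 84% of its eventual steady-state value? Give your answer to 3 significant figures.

53.4 hours

k = ln 2 / 20.2 = 0.03431 hr⁻¹
f = 1 − e^(−kt)  ⇒  t = −ln(1 − f) / k
t = −ln(1 − 0.84) / 0.03431 = 1.833 / 0.03431 ≈ 53.4 hours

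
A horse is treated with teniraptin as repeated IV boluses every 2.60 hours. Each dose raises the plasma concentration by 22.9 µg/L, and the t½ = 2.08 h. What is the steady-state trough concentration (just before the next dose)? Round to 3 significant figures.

k = ln 2 / 2.08 = 0.3332 h⁻¹
Fraction remaining after one interval: e^(−kτ) = e^(−0.3332 × 2.60) = 0.4204
R = 1 / (1 − 0.4204) = 1.725
Css,max = 22.9 × 1.725 = 39.51 µg/L
Css,min = Css,max × e^(−kτ) = 39.51 × 0.4204 ≈ 16.6 µg/L

16.6 µg/L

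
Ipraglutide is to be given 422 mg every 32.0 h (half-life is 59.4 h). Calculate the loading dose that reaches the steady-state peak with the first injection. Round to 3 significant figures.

k = ln 2 / 59.4 = 0.01167 h⁻¹
Accumulation ratio R = 1 / (1 − e^(−kτ)) = 1 / (1 − e^(−0.01167×32.0)) = 1 / (1 − 0.6884) = 3.209
Loading dose = maintenance dose × R = 422 × 3.209 ≈ 1350 mg

1350 mg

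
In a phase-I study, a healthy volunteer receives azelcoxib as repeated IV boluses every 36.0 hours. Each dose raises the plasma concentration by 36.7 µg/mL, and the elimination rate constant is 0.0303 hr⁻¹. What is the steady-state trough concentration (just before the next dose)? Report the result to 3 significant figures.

Fraction remaining after one interval: e^(−kτ) = e^(−0.03030 × 36.0) = 0.3359
R = 1 / (1 − 0.3359) = 1.506
Css,max = 36.7 × 1.506 = 55.27 µg/mL
Css,min = Css,max × e^(−kτ) = 55.27 × 0.3359 ≈ 18.6 µg/mL

18.6 µg/mL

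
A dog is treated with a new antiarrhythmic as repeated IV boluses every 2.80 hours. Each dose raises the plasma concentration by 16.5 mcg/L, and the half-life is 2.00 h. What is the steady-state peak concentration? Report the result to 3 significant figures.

26.6 mcg/L

k = ln 2 / 2.00 = 0.3466 h⁻¹
Fraction remaining after one interval: e^(−kτ) = e^(−0.3466 × 2.80) = 0.3789
R = 1 / (1 − 0.3789) = 1.610
Css,max = 16.5 × 1.610 ≈ 26.6 mcg/L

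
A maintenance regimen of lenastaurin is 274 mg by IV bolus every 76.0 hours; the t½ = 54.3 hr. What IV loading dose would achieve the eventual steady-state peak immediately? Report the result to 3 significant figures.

k = ln 2 / 54.3 = 0.01277 hr⁻¹
Accumulation ratio R = 1 / (1 − e^(−kτ)) = 1 / (1 − e^(−0.01277×76.0)) = 1 / (1 − 0.3790) = 1.610
Loading dose = maintenance dose × R = 274 × 1.610 ≈ 441 mg

441 mg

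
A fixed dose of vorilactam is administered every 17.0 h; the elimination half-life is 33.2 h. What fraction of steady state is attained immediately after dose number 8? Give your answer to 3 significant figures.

0.942

k = ln 2 / 33.2 = 0.02088 h⁻¹
f_n = 1 − e^(−nkτ) = 1 − e^(−8 × 0.02088 × 17.0) = 1 − e^(−2.839) = 1 − 0.05846 ≈ 0.942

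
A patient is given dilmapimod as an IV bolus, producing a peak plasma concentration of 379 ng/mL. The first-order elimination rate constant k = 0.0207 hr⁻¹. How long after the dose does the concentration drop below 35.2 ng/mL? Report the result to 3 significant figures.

115 hours

C(t) = C₀ e^(−kt)  ⇒  t = ln(C₀/C) / k
t = ln(379/35.2) / 0.02070 = 2.376 / 0.02070 ≈ 115 hours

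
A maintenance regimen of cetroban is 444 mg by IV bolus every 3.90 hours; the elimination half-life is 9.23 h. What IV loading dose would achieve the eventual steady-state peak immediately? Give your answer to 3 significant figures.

1750 mg

k = ln 2 / 9.23 = 0.07510 h⁻¹
Accumulation ratio R = 1 / (1 − e^(−kτ)) = 1 / (1 − e^(−0.07510×3.90)) = 1 / (1 − 0.7461) = 3.939
Loading dose = maintenance dose × R = 444 × 3.939 ≈ 1750 mg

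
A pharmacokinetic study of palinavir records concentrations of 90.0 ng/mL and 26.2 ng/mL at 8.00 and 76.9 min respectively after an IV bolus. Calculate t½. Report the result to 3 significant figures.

k = ln(C₁/C₂) / (t₂ − t₁) = ln(90.0/26.2) / (76.9 − 8.00)
  = 1.234 / 68.90 = 0.01791 min⁻¹
t½ = ln 2 / k = ln 2 / 0.01791 ≈ 38.7 minutes

38.7 minutes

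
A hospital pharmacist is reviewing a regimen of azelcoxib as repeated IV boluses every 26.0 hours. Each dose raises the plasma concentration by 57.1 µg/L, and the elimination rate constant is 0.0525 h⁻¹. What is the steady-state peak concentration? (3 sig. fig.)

Fraction remaining after one interval: e^(−kτ) = e^(−0.05250 × 26.0) = 0.2554
R = 1 / (1 − 0.2554) = 1.343
Css,max = 57.1 × 1.343 ≈ 76.7 µg/L

76.7 µg/L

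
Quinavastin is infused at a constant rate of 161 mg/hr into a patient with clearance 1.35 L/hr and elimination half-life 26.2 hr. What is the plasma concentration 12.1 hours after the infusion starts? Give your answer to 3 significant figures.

32.7 mg/L

Css = rate / CL = 161 / 1.35 = 119.3 mg/L
k = ln 2 / 26.2 = 0.02646 hr⁻¹
C(t) = Css (1 − e^(−kt)) = 119.3 × (1 − e^(−0.3201)) = 119.3 × 0.2739 ≈ 32.7 mg/L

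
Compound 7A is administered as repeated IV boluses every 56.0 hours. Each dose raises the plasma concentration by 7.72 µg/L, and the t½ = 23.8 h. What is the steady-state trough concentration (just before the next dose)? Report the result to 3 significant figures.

k = ln 2 / 23.8 = 0.02912 h⁻¹
Fraction remaining after one interval: e^(−kτ) = e^(−0.02912 × 56.0) = 0.1957
R = 1 / (1 − 0.1957) = 1.243
Css,max = 7.72 × 1.243 = 9.599 µg/L
Css,min = Css,max × e^(−kτ) = 9.599 × 0.1957 ≈ 1.88 µg/L

1.88 µg/L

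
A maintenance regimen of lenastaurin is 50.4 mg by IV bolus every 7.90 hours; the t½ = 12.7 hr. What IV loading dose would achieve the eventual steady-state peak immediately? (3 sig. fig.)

144 mg

k = ln 2 / 12.7 = 0.05458 hr⁻¹
Accumulation ratio R = 1 / (1 − e^(−kτ)) = 1 / (1 − e^(−0.05458×7.90)) = 1 / (1 − 0.6497) = 2.855
Loading dose = maintenance dose × R = 50.4 × 2.855 ≈ 144 mg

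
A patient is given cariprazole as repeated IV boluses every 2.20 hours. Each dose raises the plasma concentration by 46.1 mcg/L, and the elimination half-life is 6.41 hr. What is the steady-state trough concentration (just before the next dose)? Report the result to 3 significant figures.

k = ln 2 / 6.41 = 0.1081 hr⁻¹
Fraction remaining after one interval: e^(−kτ) = e^(−0.1081 × 2.20) = 0.7883
R = 1 / (1 − 0.7883) = 4.723
Css,max = 46.1 × 4.723 = 217.7 mcg/L
Css,min = Css,max × e^(−kτ) = 217.7 × 0.7883 ≈ 172 mcg/L

172 mcg/L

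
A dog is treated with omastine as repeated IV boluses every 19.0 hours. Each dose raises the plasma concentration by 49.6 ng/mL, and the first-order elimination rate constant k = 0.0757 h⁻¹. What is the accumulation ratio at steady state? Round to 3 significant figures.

Fraction remaining after one interval: e^(−kτ) = e^(−0.07570 × 19.0) = 0.2373
R = 1 / (1 − 0.2373) = 1 / 0.7627 ≈ 1.31

1.31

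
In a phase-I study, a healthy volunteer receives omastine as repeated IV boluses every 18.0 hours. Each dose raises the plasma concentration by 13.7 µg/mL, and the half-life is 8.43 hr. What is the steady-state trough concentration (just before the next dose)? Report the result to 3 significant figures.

k = ln 2 / 8.43 = 0.08222 hr⁻¹
Fraction remaining after one interval: e^(−kτ) = e^(−0.08222 × 18.0) = 0.2276
R = 1 / (1 − 0.2276) = 1.295
Css,max = 13.7 × 1.295 = 17.74 µg/mL
Css,min = Css,max × e^(−kτ) = 17.74 × 0.2276 ≈ 4.04 µg/mL

4.04 µg/mL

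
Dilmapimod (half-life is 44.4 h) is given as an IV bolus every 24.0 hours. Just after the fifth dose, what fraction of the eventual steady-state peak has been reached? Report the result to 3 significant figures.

0.846

k = ln 2 / 44.4 = 0.01561 h⁻¹
f_n = 1 − e^(−nkτ) = 1 − e^(−5 × 0.01561 × 24.0) = 1 − e^(−1.873) = 1 − 0.1536 ≈ 0.846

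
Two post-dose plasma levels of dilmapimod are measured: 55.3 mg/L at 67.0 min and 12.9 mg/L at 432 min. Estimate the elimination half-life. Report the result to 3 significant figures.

174 minutes

k = ln(C₁/C₂) / (t₂ − t₁) = ln(55.3/12.9) / (432 − 67.0)
  = 1.456 / 365.0 = 0.003988 min⁻¹
t½ = ln 2 / k = ln 2 / 0.003988 ≈ 174 minutes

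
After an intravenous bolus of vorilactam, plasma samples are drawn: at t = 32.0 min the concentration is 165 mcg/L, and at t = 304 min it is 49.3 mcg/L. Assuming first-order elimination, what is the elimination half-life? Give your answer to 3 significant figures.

k = ln(C₁/C₂) / (t₂ − t₁) = ln(165/49.3) / (304 − 32.0)
  = 1.208 / 272.0 = 0.004441 min⁻¹
t½ = ln 2 / k = ln 2 / 0.004441 ≈ 156 minutes

156 minutes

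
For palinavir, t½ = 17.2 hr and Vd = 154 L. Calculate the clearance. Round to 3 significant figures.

6.21 L/hr

k = ln 2 / t½ = ln 2 / 17.2 = 0.04030 hr⁻¹
CL = k · V = 0.04030 × 154 ≈ 6.21 L/hr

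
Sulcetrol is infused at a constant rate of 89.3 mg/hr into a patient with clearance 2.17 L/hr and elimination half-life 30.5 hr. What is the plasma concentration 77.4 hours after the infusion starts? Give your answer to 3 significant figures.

34.1 µg/mL

Css = rate / CL = 89.3 / 2.17 = 41.15 µg/mL
k = ln 2 / 30.5 = 0.02273 hr⁻¹
C(t) = Css (1 − e^(−kt)) = 41.15 × (1 − e^(−1.759)) = 41.15 × 0.8278 ≈ 34.1 µg/mL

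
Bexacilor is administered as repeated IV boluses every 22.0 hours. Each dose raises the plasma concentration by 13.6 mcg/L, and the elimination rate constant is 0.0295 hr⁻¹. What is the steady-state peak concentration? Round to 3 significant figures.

28.5 mcg/L

Fraction remaining after one interval: e^(−kτ) = e^(−0.02950 × 22.0) = 0.5226
R = 1 / (1 − 0.5226) = 2.095
Css,max = 13.6 × 2.095 ≈ 28.5 mcg/L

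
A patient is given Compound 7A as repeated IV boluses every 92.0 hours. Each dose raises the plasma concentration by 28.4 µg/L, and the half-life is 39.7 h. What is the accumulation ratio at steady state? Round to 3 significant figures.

1.25

k = ln 2 / 39.7 = 0.01746 h⁻¹
Fraction remaining after one interval: e^(−kτ) = e^(−0.01746 × 92.0) = 0.2006
R = 1 / (1 − 0.2006) = 1 / 0.7994 ≈ 1.25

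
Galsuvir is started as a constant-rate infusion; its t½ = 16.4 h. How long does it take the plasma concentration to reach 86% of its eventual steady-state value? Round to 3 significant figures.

46.5 hours

k = ln 2 / 16.4 = 0.04227 h⁻¹
f = 1 − e^(−kt)  ⇒  t = −ln(1 − f) / k
t = −ln(1 − 0.86) / 0.04227 = 1.966 / 0.04227 ≈ 46.5 hours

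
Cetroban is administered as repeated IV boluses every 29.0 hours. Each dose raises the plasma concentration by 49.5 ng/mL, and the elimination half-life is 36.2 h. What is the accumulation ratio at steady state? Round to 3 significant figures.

2.35

k = ln 2 / 36.2 = 0.01915 h⁻¹
Fraction remaining after one interval: e^(−kτ) = e^(−0.01915 × 29.0) = 0.5739
R = 1 / (1 − 0.5739) = 1 / 0.4261 ≈ 2.35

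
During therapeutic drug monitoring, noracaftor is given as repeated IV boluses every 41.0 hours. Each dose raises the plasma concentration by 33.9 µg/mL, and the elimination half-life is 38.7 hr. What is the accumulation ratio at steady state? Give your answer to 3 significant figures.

k = ln 2 / 38.7 = 0.01791 hr⁻¹
Fraction remaining after one interval: e^(−kτ) = e^(−0.01791 × 41.0) = 0.4798
R = 1 / (1 − 0.4798) = 1 / 0.5202 ≈ 1.92

1.92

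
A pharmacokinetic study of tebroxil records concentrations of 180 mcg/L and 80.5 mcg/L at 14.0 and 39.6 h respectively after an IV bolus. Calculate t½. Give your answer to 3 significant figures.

k = ln(C₁/C₂) / (t₂ − t₁) = ln(180/80.5) / (39.6 − 14.0)
  = 0.8047 / 25.60 = 0.03143 h⁻¹
t½ = ln 2 / k = ln 2 / 0.03143 ≈ 22.1 hours

22.1 hours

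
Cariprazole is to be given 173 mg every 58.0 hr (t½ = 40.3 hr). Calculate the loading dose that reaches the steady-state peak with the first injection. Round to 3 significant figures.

274 mg

k = ln 2 / 40.3 = 0.01720 hr⁻¹
Accumulation ratio R = 1 / (1 − e^(−kτ)) = 1 / (1 − e^(−0.01720×58.0)) = 1 / (1 − 0.3688) = 1.584
Loading dose = maintenance dose × R = 173 × 1.584 ≈ 274 mg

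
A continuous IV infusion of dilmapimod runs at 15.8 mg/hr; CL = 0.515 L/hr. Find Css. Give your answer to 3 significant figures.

30.7 mg/L

Css = infusion rate / CL = 15.8 / 0.515 ≈ 30.7 mg/L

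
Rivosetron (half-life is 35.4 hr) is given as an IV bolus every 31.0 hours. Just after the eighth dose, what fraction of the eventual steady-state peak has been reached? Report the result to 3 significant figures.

0.992

k = ln 2 / 35.4 = 0.01958 hr⁻¹
f_n = 1 − e^(−nkτ) = 1 − e^(−8 × 0.01958 × 31.0) = 1 − e^(−4.856) = 1 − 0.007782 ≈ 0.992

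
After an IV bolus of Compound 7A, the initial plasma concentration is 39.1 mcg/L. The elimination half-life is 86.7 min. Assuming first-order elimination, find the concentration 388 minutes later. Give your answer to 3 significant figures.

k = ln 2 / 86.7 = 0.007995 min⁻¹
C(t) = C₀ e^(−kt) = 39.1 × e^(−0.007995 × 388) = 39.1 × e^(−3.102) = 39.1 × 0.04496 ≈ 1.76 mcg/L

1.76 mcg/L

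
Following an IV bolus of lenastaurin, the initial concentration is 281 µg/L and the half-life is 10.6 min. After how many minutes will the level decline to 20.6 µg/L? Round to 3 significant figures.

k = ln 2 / 10.6 = 0.06539 min⁻¹
C(t) = C₀ e^(−kt)  ⇒  t = ln(C₀/C) / k
t = ln(281/20.6) / 0.06539 = 2.613 / 0.06539 ≈ 40.0 minutes

40.0 minutes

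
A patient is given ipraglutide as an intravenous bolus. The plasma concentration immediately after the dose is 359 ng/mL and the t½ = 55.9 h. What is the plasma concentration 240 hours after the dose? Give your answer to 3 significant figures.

k = ln 2 / 55.9 = 0.01240 h⁻¹
240 h is 4.293 half-lives, so C = 359 × (1/2)^4.293 = 359 × 0.05100 ≈ 18.3 ng/mL

18.3 ng/mL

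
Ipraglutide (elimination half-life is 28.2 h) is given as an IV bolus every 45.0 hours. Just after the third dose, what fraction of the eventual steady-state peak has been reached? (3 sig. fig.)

k = ln 2 / 28.2 = 0.02458 h⁻¹
f_n = 1 − e^(−nkτ) = 1 − e^(−3 × 0.02458 × 45.0) = 1 − e^(−3.318) = 1 − 0.03622 ≈ 0.964

0.964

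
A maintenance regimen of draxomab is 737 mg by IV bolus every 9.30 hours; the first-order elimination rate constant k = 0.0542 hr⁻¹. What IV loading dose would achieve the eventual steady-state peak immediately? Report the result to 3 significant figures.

1860 mg

Accumulation ratio R = 1 / (1 − e^(−kτ)) = 1 / (1 − e^(−0.05420×9.30)) = 1 / (1 − 0.6041) = 2.526
Loading dose = maintenance dose × R = 737 × 2.526 ≈ 1860 mg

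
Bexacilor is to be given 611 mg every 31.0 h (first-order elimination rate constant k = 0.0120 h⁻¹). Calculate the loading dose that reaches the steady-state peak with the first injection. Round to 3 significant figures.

Accumulation ratio R = 1 / (1 − e^(−kτ)) = 1 / (1 − e^(−0.01200×31.0)) = 1 / (1 − 0.6894) = 3.219
Loading dose = maintenance dose × R = 611 × 3.219 ≈ 1970 mg

1970 mg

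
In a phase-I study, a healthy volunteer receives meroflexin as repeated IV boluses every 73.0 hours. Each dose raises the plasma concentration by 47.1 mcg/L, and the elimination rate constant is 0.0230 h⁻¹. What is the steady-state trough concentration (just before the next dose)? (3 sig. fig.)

10.8 mcg/L

Fraction remaining after one interval: e^(−kτ) = e^(−0.02300 × 73.0) = 0.1866
R = 1 / (1 − 0.1866) = 1.229
Css,max = 47.1 × 1.229 = 57.90 mcg/L
Css,min = Css,max × e^(−kτ) = 57.90 × 0.1866 ≈ 10.8 mcg/L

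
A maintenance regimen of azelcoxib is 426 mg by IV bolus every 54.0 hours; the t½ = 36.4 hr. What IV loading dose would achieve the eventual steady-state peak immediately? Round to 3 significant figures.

k = ln 2 / 36.4 = 0.01904 hr⁻¹
Accumulation ratio R = 1 / (1 − e^(−kτ)) = 1 / (1 − e^(−0.01904×54.0)) = 1 / (1 − 0.3576) = 1.557
Loading dose = maintenance dose × R = 426 × 1.557 ≈ 663 mg

663 mg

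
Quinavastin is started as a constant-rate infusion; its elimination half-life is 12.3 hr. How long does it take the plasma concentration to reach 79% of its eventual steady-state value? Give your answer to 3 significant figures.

27.7 hours

k = ln 2 / 12.3 = 0.05635 hr⁻¹
f = 1 − e^(−kt)  ⇒  t = −ln(1 − f) / k
t = −ln(1 − 0.79) / 0.05635 = 1.561 / 0.05635 ≈ 27.7 hours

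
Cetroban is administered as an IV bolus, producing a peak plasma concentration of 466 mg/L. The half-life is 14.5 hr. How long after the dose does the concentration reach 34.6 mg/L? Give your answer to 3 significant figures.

k = ln 2 / 14.5 = 0.04780 hr⁻¹
C(t) = C₀ e^(−kt)  ⇒  t = ln(C₀/C) / k
t = ln(466/34.6) / 0.04780 = 2.600 / 0.04780 ≈ 54.4 hours

54.4 hours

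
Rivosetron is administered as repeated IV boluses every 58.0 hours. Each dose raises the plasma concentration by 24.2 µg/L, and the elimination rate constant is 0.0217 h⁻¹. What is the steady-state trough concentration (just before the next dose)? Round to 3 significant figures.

Fraction remaining after one interval: e^(−kτ) = e^(−0.02170 × 58.0) = 0.2841
R = 1 / (1 − 0.2841) = 1.397
Css,max = 24.2 × 1.397 = 33.80 µg/L
Css,min = Css,max × e^(−kτ) = 33.80 × 0.2841 ≈ 9.60 µg/L

9.60 µg/L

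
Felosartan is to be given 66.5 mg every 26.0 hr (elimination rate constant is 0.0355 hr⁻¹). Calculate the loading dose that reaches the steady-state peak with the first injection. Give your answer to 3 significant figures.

110 mg

Accumulation ratio R = 1 / (1 − e^(−kτ)) = 1 / (1 − e^(−0.03550×26.0)) = 1 / (1 − 0.3973) = 1.659
Loading dose = maintenance dose × R = 66.5 × 1.659 ≈ 110 mg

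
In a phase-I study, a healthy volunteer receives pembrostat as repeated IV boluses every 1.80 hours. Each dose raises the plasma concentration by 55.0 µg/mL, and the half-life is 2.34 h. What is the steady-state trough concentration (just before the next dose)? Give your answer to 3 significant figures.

78.1 µg/mL

k = ln 2 / 2.34 = 0.2962 h⁻¹
Fraction remaining after one interval: e^(−kτ) = e^(−0.2962 × 1.80) = 0.5867
R = 1 / (1 − 0.5867) = 2.420
Css,max = 55.0 × 2.420 = 133.1 µg/mL
Css,min = Css,max × e^(−kτ) = 133.1 × 0.5867 ≈ 78.1 µg/mL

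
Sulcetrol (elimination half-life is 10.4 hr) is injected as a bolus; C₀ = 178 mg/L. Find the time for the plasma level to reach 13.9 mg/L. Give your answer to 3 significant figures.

38.3 hours

k = ln 2 / 10.4 = 0.06665 hr⁻¹
C(t) = C₀ e^(−kt)  ⇒  t = ln(C₀/C) / k
t = ln(178/13.9) / 0.06665 = 2.550 / 0.06665 ≈ 38.3 hours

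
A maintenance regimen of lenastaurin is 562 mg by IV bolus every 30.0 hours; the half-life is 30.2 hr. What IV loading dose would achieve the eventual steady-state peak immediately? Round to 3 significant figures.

1130 mg

k = ln 2 / 30.2 = 0.02295 hr⁻¹
Accumulation ratio R = 1 / (1 − e^(−kτ)) = 1 / (1 − e^(−0.02295×30.0)) = 1 / (1 − 0.5023) = 2.009
Loading dose = maintenance dose × R = 562 × 2.009 ≈ 1130 mg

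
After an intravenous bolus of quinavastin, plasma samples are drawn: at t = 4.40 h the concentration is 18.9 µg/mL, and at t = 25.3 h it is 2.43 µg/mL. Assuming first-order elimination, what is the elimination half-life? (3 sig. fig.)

k = ln(C₁/C₂) / (t₂ − t₁) = ln(18.9/2.43) / (25.3 − 4.40)
  = 2.051 / 20.90 = 0.09815 h⁻¹
t½ = ln 2 / k = ln 2 / 0.09815 ≈ 7.06 hours

7.06 hours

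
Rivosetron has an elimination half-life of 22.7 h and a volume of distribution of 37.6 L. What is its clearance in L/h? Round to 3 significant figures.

k = ln 2 / t½ = ln 2 / 22.7 = 0.03054 h⁻¹
CL = k · V = 0.03054 × 37.6 ≈ 1.15 L/h

1.15 L/h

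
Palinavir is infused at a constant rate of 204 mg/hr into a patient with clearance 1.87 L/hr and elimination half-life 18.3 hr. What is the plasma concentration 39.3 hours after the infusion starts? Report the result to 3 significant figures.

Css = rate / CL = 204 / 1.87 = 109.1 µg/mL
k = ln 2 / 18.3 = 0.03788 hr⁻¹
C(t) = Css (1 − e^(−kt)) = 109.1 × (1 − e^(−1.489)) = 109.1 × 0.7743 ≈ 84.5 µg/mL

84.5 µg/mL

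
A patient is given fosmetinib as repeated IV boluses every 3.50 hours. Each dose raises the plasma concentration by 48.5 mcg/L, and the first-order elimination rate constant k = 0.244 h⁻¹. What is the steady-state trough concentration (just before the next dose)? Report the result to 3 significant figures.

Fraction remaining after one interval: e^(−kτ) = e^(−0.2440 × 3.50) = 0.4257
R = 1 / (1 − 0.4257) = 1.741
Css,max = 48.5 × 1.741 = 84.45 mcg/L
Css,min = Css,max × e^(−kτ) = 84.45 × 0.4257 ≈ 36.0 mcg/L

36.0 mcg/L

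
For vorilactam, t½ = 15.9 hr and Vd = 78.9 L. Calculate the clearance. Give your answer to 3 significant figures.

k = ln 2 / t½ = ln 2 / 15.9 = 0.04359 hr⁻¹
CL = k · V = 0.04359 × 78.9 ≈ 3.44 L/hr

3.44 L/hr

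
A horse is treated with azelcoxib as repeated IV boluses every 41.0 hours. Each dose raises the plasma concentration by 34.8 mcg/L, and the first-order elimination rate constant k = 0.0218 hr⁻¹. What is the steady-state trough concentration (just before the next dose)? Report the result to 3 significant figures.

24.1 mcg/L

Fraction remaining after one interval: e^(−kτ) = e^(−0.02180 × 41.0) = 0.4091
R = 1 / (1 − 0.4091) = 1.692
Css,max = 34.8 × 1.692 = 58.89 mcg/L
Css,min = Css,max × e^(−kτ) = 58.89 × 0.4091 ≈ 24.1 mcg/L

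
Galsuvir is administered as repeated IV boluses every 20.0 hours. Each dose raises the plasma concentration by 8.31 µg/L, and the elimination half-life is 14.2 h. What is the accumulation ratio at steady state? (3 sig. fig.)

k = ln 2 / 14.2 = 0.04881 h⁻¹
Fraction remaining after one interval: e^(−kτ) = e^(−0.04881 × 20.0) = 0.3767
R = 1 / (1 − 0.3767) = 1 / 0.6233 ≈ 1.60

1.60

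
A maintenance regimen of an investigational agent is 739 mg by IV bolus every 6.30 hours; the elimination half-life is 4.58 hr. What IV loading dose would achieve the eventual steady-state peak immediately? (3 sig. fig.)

k = ln 2 / 4.58 = 0.1513 hr⁻¹
Accumulation ratio R = 1 / (1 − e^(−kτ)) = 1 / (1 − e^(−0.1513×6.30)) = 1 / (1 − 0.3854) = 1.627
Loading dose = maintenance dose × R = 739 × 1.627 ≈ 1200 mg

1200 mg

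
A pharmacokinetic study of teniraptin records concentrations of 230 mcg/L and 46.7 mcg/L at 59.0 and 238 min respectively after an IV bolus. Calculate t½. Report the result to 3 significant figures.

77.8 minutes

k = ln(C₁/C₂) / (t₂ − t₁) = ln(230/46.7) / (238 − 59.0)
  = 1.594 / 179.0 = 0.008907 min⁻¹
t½ = ln 2 / k = ln 2 / 0.008907 ≈ 77.8 minutes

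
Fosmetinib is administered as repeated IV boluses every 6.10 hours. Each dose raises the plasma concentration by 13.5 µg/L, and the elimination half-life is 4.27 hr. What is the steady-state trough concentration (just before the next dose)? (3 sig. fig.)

k = ln 2 / 4.27 = 0.1623 hr⁻¹
Fraction remaining after one interval: e^(−kτ) = e^(−0.1623 × 6.10) = 0.3715
R = 1 / (1 − 0.3715) = 1.591
Css,max = 13.5 × 1.591 = 21.48 µg/L
Css,min = Css,max × e^(−kτ) = 21.48 × 0.3715 ≈ 7.98 µg/L

7.98 µg/L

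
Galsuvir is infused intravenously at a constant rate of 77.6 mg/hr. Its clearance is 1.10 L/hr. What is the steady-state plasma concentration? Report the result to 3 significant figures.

Css = infusion rate / CL = 77.6 / 1.10 ≈ 70.5 mg/L

70.5 mg/L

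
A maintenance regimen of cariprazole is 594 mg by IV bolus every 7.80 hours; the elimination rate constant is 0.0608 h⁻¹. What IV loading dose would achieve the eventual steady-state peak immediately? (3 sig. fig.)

Accumulation ratio R = 1 / (1 − e^(−kτ)) = 1 / (1 − e^(−0.06080×7.80)) = 1 / (1 − 0.6224) = 2.648
Loading dose = maintenance dose × R = 594 × 2.648 ≈ 1570 mg

1570 mg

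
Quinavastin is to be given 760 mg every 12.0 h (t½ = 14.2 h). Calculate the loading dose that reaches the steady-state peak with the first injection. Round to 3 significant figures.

k = ln 2 / 14.2 = 0.04881 h⁻¹
Accumulation ratio R = 1 / (1 − e^(−kτ)) = 1 / (1 − e^(−0.04881×12.0)) = 1 / (1 − 0.5567) = 2.256
Loading dose = maintenance dose × R = 760 × 2.256 ≈ 1710 mg

1710 mg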